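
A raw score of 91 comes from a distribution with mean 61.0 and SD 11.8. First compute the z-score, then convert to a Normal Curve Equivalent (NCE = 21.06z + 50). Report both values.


z = (X - mean) / SD = (91 - 61.0) / 11.8
z = 30.0 / 11.8
z = 2.5424
NCE = NCE = 21.06z + 50
Carry z at full precision (z = 30.0 / 11.8) into the conversion:
NCE = 21.06 * (30.0 / 11.8) + 50 = 631.8 / 11.8 + 50
NCE = 53.5424 + 50
NCE = 103.5424

103.5424


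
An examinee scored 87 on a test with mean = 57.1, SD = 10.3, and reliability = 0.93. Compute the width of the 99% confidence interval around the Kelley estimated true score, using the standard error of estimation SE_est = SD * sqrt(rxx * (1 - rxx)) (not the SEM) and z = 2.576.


True score estimate = 0.93*87 + 0.07*57.1 = 84.907
SE_est = SD * sqrt(rxx * (1 - rxx)) = 10.3 * sqrt(0.93 * 0.07) = 10.3 * sqrt(0.0651) = 2.628014
CI = T_est +/- z * SE_est, so width = 2 * z * SE_est = 2 * 2.576 * 2.628014
Width = 13.5395

13.5395


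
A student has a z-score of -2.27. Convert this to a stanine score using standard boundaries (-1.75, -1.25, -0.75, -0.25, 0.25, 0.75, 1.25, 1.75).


Stanine boundaries: [-1.75, -1.25, -0.75, -0.25, 0.25, 0.75, 1.25, 1.75]
z = -2.27
Check each boundary:
  z < -1.75
  z < -1.25
  z < -0.75
  z < -0.25
  z < 0.25
  z < 0.75
  z < 1.25
  z < 1.75
Highest qualifying boundary gives stanine = 1

1


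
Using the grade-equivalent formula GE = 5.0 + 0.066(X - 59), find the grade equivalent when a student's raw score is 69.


raw - median = 69 - 59 = 10
slope * diff = 0.066 * 10 = 0.66
GE = 5.0 + 0.66
GE = 5.66

5.66


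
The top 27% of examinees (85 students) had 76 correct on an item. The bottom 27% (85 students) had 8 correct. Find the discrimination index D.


p_upper = 76/85 = 0.8941
p_lower = 8/85 = 0.0941
D = 0.8941 - 0.0941 = 0.8

0.8


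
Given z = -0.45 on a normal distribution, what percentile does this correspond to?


CDF(z) = 0.5 * (1 + erf(z/sqrt(2)))
erf(-0.3182) = -0.3473
CDF = 0.3264
Percentile rank = 0.3264 * 100 = 32.64

32.64


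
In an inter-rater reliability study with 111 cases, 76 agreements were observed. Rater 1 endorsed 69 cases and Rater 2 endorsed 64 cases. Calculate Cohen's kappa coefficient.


P_o = 76/111 = 0.684685
P_e = (69*64 + 42*47) / 12321 = 0.518627
kappa = (P_o - P_e) / (1 - P_e)
kappa = (0.684685 - 0.518627) / (1 - 0.518627)
kappa = 0.345

0.345


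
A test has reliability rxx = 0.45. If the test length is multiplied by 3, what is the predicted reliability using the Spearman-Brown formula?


r_new = (n * rxx) / (1 + (n-1) * rxx)
r_new = (3 * 0.45) / (1 + 2 * 0.45)
r_new = 1.35 / 1.9
r_new = 0.7105

0.7105


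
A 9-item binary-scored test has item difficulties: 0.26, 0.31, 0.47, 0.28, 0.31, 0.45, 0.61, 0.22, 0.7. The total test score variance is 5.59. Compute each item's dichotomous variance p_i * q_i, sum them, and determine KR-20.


For each item, compute p_i * q_i:
  Item 1: 0.26 * 0.74 = 0.1924
  Item 2: 0.31 * 0.69 = 0.2139
  Item 3: 0.47 * 0.53 = 0.2491
  Item 4: 0.28 * 0.72 = 0.2016
  Item 5: 0.31 * 0.69 = 0.2139
  Item 6: 0.45 * 0.55 = 0.2475
  Item 7: 0.61 * 0.39 = 0.2379
  Item 8: 0.22 * 0.78 = 0.1716
  Item 9: 0.7 * 0.3 = 0.21
Sum(p_i * q_i) = 0.1924 + 0.2139 + 0.2491 + 0.2016 + 0.2139 + 0.2475 + 0.2379 + 0.1716 + 0.21 = 1.9379
KR-20 = (k/(k-1)) * (1 - Sum(p_i*q_i) / Var_total)
= (9/8) * (1 - 1.9379/5.59)
= 1.125 * 0.6533
KR-20 = 0.735

0.735


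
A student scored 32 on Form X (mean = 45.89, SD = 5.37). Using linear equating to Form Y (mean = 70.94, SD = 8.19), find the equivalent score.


slope = SD_Y / SD_X = 8.19 / 5.37 ~ 1.5251
intercept = mean_Y - slope * mean_X = 70.94 - (8.19 / 5.37) * 45.89 ~ 0.9513
Y = slope * X + intercept. To avoid rounding drift from the rounded slope/intercept, evaluate the equivalent form Y = mean_Y + SD_Y * (X - mean_X) / SD_X at full precision:
Y = 70.94 + 8.19 * (32 - 45.89) / 5.37
Y = 70.94 - 8.19 * 13.89 / 5.37
Y = 70.94 - 113.7591 / 5.37
Y = 70.94 - 21.1842
Y = 49.7558

49.7558


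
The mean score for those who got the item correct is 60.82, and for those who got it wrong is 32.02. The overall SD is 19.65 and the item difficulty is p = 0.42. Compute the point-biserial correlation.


q = 1 - p = 0.58
rpb = ((M1 - M0) / SD) * sqrt(p * q)
rpb = ((60.82 - 32.02) / 19.65) * sqrt(0.42 * 0.58)
rpb = 0.7234

0.7234


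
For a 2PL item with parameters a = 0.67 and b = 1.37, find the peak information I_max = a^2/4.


For 2PL, max info at theta = b = 1.37
I_max = a^2 / 4 = 0.67^2 / 4
= 0.4489 / 4
I_max = 0.1122

0.1122


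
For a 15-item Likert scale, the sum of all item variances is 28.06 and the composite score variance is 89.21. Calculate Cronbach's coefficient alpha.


alpha = (k/(k-1)) * (1 - sum(si^2)/s_total^2)
= (15/14) * (1 - 28.06/89.21)
alpha = 0.7344

0.7344


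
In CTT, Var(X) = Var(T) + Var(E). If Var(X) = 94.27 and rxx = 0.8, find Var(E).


var_true = rxx * var_obs = 0.8 * 94.27 = 75.416
var_error = var_obs - var_true
var_error = 94.27 - 75.416
var_error = 18.854

18.854


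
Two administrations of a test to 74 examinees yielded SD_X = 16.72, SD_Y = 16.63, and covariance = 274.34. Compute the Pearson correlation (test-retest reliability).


r = cov(X,Y) / (SD_X * SD_Y)
r = 274.34 / (16.72 * 16.63)
r = 274.34 / 278.0536
r = 0.9866

0.9866


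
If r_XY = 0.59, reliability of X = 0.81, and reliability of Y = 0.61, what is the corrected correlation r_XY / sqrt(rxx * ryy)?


r_corrected = rxy / sqrt(rxx * ryy)
= 0.59 / sqrt(0.81 * 0.61)
= 0.59 / sqrt(0.4941)
= 0.59 / 0.702922
r_corrected = 0.8394

0.8394


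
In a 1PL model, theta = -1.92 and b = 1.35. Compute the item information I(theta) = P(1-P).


P = 1/(1+exp(-(-1.92-1.35))) = 0.0366
I = P*(1-P) = 0.0366 * 0.9634
I = 0.0353

0.0353


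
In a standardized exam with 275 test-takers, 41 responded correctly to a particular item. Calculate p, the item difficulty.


Item difficulty p = number correct / total examinees
p = 41 / 275
p = 0.1491

0.1491


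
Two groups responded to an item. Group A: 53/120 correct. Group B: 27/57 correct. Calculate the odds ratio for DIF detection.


Odds_A = 53/67 = 0.791
Odds_B = 27/30 = 0.9
OR = Odds_A / Odds_B = 0.791 / 0.9
Exactly, OR = (53 * 30) / (67 * 27) = 1590 / 1809
OR = 0.8789

0.8789


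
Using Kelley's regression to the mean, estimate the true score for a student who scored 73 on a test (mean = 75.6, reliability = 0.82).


T_est = rxx * X + (1 - rxx) * mean
T_est = 0.82 * 73 + 0.18 * 75.6
T_est = 59.86 + 13.608
T_est = 73.468

73.468


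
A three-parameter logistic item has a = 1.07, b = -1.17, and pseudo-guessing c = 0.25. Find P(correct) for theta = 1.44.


logit = 1.07*(1.44 - -1.17) = 2.7927
P* = 1/(1 + exp(-2.7927)) = 0.9423
P = 0.25 + (1 - 0.25) * 0.9423
P = 0.9567

0.9567


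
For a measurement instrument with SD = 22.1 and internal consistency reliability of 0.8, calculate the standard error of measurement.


SEM = SD * sqrt(1 - rxx)
SEM = 22.1 * sqrt(1 - 0.8)
SEM = 22.1 * sqrt(0.2) = 22.1 * 0.447214
SEM = 9.8834

9.8834


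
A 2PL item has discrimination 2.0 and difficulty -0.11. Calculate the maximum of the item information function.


For 2PL, max info at theta = b = -0.11
I_max = a^2 / 4 = 2.0^2 / 4
= 4.0 / 4
I_max = 1.0

1.0


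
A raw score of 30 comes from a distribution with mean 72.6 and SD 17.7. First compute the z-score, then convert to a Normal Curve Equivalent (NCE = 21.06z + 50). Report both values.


z = (X - mean) / SD = (30 - 72.6) / 17.7
z = -42.6 / 17.7
z = -2.4068
NCE = NCE = 21.06z + 50
Carry z at full precision (z = -42.6 / 17.7) into the conversion:
NCE = 21.06 * (-42.6 / 17.7) + 50 = -897.156 / 17.7 + 50
NCE = -50.6868 + 50
NCE = -0.6868

-0.6868


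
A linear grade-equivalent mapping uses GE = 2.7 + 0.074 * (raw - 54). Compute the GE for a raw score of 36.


raw - median = 36 - 54 = -18
slope * diff = 0.074 * -18 = -1.332
GE = 2.7 + -1.332
GE = 1.368

1.368


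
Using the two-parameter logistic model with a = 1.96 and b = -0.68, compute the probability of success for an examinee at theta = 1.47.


a*(theta - b) = 1.96 * (1.47 - -0.68) = 4.214
exp(-4.214) = 0.0148
P = 1 / (1 + 0.0148)
P = 0.9854

0.9854


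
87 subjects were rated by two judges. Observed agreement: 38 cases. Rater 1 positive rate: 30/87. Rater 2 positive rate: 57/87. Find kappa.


P_o = 38/87 = 0.436782
P_e = (30*57 + 57*30) / 7569 = 0.451843
kappa = (P_o - P_e) / (1 - P_e)
kappa = (0.436782 - 0.451843) / (1 - 0.451843)
kappa = -0.0275

-0.0275


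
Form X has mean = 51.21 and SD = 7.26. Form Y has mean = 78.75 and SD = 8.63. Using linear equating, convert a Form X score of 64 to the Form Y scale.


slope = SD_Y / SD_X = 8.63 / 7.26 ~ 1.1887
intercept = mean_Y - slope * mean_X = 78.75 - (8.63 / 7.26) * 51.21 ~ 17.8764
Y = slope * X + intercept. To avoid rounding drift from the rounded slope/intercept, evaluate the equivalent form Y = mean_Y + SD_Y * (X - mean_X) / SD_X at full precision:
Y = 78.75 + 8.63 * (64 - 51.21) / 7.26
Y = 78.75 + 8.63 * 12.79 / 7.26
Y = 78.75 + 110.3777 / 7.26
Y = 78.75 + 15.2035
Y = 93.9535

93.9535


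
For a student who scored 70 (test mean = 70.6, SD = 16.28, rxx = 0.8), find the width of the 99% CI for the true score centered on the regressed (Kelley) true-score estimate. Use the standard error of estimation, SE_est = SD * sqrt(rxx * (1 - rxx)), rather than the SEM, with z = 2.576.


True score estimate = 0.8*70 + 0.2*70.6 = 70.12
SE_est = SD * sqrt(rxx * (1 - rxx)) = 16.28 * sqrt(0.8 * 0.2) = 16.28 * sqrt(0.16) = 6.512
CI = T_est +/- z * SE_est, so width = 2 * z * SE_est = 2 * 2.576 * 6.512
Width = 33.5498

33.5498


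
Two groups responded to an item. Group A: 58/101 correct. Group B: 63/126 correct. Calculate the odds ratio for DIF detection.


Odds_A = 58/43 = 1.3488
Odds_B = 63/63 = 1.0
OR = Odds_A / Odds_B = 1.3488 / 1.0
Exactly, OR = (58 * 63) / (43 * 63) = 3654 / 2709
OR = 1.3488

1.3488


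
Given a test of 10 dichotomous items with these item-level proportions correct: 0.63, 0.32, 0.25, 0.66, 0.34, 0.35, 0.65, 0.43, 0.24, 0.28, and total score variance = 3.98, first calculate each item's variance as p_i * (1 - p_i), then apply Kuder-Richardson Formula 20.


For each item, compute p_i * q_i:
  Item 1: 0.63 * 0.37 = 0.2331
  Item 2: 0.32 * 0.68 = 0.2176
  Item 3: 0.25 * 0.75 = 0.1875
  Item 4: 0.66 * 0.34 = 0.2244
  Item 5: 0.34 * 0.66 = 0.2244
  Item 6: 0.35 * 0.65 = 0.2275
  Item 7: 0.65 * 0.35 = 0.2275
  Item 8: 0.43 * 0.57 = 0.2451
  Item 9: 0.24 * 0.76 = 0.1824
  Item 10: 0.28 * 0.72 = 0.2016
Sum(p_i * q_i) = 0.2331 + 0.2176 + 0.1875 + 0.2244 + 0.2244 + 0.2275 + 0.2275 + 0.2451 + 0.1824 + 0.2016 = 2.1711
KR-20 = (k/(k-1)) * (1 - Sum(p_i*q_i) / Var_total)
= (10/9) * (1 - 2.1711/3.98)
= 1.1111 * 0.4545
KR-20 = 0.505

0.505


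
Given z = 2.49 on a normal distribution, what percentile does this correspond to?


CDF(z) = 0.5 * (1 + erf(z/sqrt(2)))
erf(1.7607) = 0.9872
CDF = 0.9936
Percentile rank = 0.9936 * 100 = 99.36

99.36


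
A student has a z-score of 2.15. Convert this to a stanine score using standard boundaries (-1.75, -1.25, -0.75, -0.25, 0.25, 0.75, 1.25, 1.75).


Stanine boundaries: [-1.75, -1.25, -0.75, -0.25, 0.25, 0.75, 1.25, 1.75]
z = 2.15
Check each boundary:
  z >= -1.75 -> could be stanine 2
  z >= -1.25 -> could be stanine 3
  z >= -0.75 -> could be stanine 4
  z >= -0.25 -> could be stanine 5
  z >= 0.25 -> could be stanine 6
  z >= 0.75 -> could be stanine 7
  z >= 1.25 -> could be stanine 8
  z >= 1.75 -> could be stanine 9
Highest qualifying boundary gives stanine = 9

9


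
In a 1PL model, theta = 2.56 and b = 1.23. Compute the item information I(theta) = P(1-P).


P = 1/(1+exp(-(2.56-1.23))) = 0.7908
I = P*(1-P) = 0.7908 * 0.2092
I = 0.1654

0.1654


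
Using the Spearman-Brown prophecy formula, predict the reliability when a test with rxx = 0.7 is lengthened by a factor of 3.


r_new = (n * rxx) / (1 + (n-1) * rxx)
r_new = (3 * 0.7) / (1 + 2 * 0.7)
r_new = 2.1 / 2.4
r_new = 0.875

0.875


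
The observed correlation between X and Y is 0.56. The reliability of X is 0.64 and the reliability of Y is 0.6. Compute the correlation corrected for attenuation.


r_corrected = rxy / sqrt(rxx * ryy)
= 0.56 / sqrt(0.64 * 0.6)
= 0.56 / sqrt(0.384)
= 0.56 / 0.619677
r_corrected = 0.9037

0.9037


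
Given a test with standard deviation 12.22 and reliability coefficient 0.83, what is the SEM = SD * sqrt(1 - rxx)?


SEM = SD * sqrt(1 - rxx)
SEM = 12.22 * sqrt(1 - 0.83)
SEM = 12.22 * sqrt(0.17) = 12.22 * 0.412311
SEM = 5.0384

5.0384


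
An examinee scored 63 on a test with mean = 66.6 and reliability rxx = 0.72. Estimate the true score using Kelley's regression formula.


T_est = rxx * X + (1 - rxx) * mean
T_est = 0.72 * 63 + 0.28 * 66.6
T_est = 45.36 + 18.648
T_est = 64.008

64.008


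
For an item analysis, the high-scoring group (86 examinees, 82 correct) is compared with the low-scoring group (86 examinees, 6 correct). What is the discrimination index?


p_upper = 82/86 = 0.9535
p_lower = 6/86 = 0.0698
D = 0.9535 - 0.0698 = 0.8837

0.8837


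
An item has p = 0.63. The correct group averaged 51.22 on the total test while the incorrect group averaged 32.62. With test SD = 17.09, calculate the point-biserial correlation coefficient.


q = 1 - p = 0.37
rpb = ((M1 - M0) / SD) * sqrt(p * q)
rpb = ((51.22 - 32.62) / 17.09) * sqrt(0.63 * 0.37)
rpb = 0.5255

0.5255


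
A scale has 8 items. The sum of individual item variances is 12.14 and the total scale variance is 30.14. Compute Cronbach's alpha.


alpha = (k/(k-1)) * (1 - sum(si^2)/s_total^2)
= (8/7) * (1 - 12.14/30.14)
alpha = 0.6825

0.6825


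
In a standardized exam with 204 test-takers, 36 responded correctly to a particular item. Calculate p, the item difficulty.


Item difficulty p = number correct / total examinees
p = 36 / 204
p = 0.1765

0.1765


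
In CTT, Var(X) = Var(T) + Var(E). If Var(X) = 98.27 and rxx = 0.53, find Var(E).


var_true = rxx * var_obs = 0.53 * 98.27 = 52.0831
var_error = var_obs - var_true
var_error = 98.27 - 52.0831
var_error = 46.1869

46.1869


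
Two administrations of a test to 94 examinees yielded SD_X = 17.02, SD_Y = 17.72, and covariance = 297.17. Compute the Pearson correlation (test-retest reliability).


r = cov(X,Y) / (SD_X * SD_Y)
r = 297.17 / (17.02 * 17.72)
r = 297.17 / 301.5944
r = 0.9853

0.9853


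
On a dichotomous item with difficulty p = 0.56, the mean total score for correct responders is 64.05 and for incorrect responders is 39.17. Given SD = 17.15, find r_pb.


q = 1 - p = 0.44
rpb = ((M1 - M0) / SD) * sqrt(p * q)
rpb = ((64.05 - 39.17) / 17.15) * sqrt(0.56 * 0.44)
rpb = 0.7201

0.7201


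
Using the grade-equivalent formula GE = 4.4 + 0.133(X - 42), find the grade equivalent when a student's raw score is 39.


raw - median = 39 - 42 = -3
slope * diff = 0.133 * -3 = -0.399
GE = 4.4 + -0.399
GE = 4.001

4.001


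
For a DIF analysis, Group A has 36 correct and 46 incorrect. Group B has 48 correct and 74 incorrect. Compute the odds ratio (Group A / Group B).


Odds_A = 36/46 = 0.7826
Odds_B = 48/74 = 0.6486
OR = Odds_A / Odds_B = 0.7826 / 0.6486
Exactly, OR = (36 * 74) / (46 * 48) = 2664 / 2208
OR = 1.2065

1.2065


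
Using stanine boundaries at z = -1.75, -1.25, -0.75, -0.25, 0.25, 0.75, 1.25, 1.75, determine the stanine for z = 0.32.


Stanine boundaries: [-1.75, -1.25, -0.75, -0.25, 0.25, 0.75, 1.25, 1.75]
z = 0.32
Check each boundary:
  z >= -1.75 -> could be stanine 2
  z >= -1.25 -> could be stanine 3
  z >= -0.75 -> could be stanine 4
  z >= -0.25 -> could be stanine 5
  z >= 0.25 -> could be stanine 6
  z < 0.75
  z < 1.25
  z < 1.75
Highest qualifying boundary gives stanine = 6

6


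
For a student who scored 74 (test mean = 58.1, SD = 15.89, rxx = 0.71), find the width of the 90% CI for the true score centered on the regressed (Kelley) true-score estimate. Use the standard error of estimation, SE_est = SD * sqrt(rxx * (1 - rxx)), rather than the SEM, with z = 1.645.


True score estimate = 0.71*74 + 0.29*58.1 = 69.389
SE_est = SD * sqrt(rxx * (1 - rxx)) = 15.89 * sqrt(0.71 * 0.29) = 15.89 * sqrt(0.2059) = 7.210279
CI = T_est +/- z * SE_est, so width = 2 * z * SE_est = 2 * 1.645 * 7.210279
Width = 23.7218

23.7218


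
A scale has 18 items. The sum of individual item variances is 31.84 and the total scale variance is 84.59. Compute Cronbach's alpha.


alpha = (k/(k-1)) * (1 - sum(si^2)/s_total^2)
= (18/17) * (1 - 31.84/84.59)
alpha = 0.6603

0.6603


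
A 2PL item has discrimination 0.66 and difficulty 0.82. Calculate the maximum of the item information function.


For 2PL, max info at theta = b = 0.82
I_max = a^2 / 4 = 0.66^2 / 4
= 0.4356 / 4
I_max = 0.1089

0.1089


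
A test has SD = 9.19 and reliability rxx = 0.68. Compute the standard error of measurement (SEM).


SEM = SD * sqrt(1 - rxx)
SEM = 9.19 * sqrt(1 - 0.68)
SEM = 9.19 * sqrt(0.32) = 9.19 * 0.565685
SEM = 5.1986

5.1986


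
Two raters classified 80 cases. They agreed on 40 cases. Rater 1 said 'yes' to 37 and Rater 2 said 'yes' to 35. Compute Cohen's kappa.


P_o = 40/80 = 0.5
P_e = (37*35 + 43*45) / 6400 = 0.504687
kappa = (P_o - P_e) / (1 - P_e)
kappa = (0.5 - 0.504687) / (1 - 0.504687)
kappa = -0.0095

-0.0095


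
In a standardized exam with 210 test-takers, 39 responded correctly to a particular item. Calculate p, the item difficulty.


Item difficulty p = number correct / total examinees
p = 39 / 210
p = 0.1857

0.1857


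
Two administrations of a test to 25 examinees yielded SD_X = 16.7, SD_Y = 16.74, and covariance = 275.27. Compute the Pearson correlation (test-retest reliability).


r = cov(X,Y) / (SD_X * SD_Y)
r = 275.27 / (16.7 * 16.74)
r = 275.27 / 279.558
r = 0.9847

0.9847


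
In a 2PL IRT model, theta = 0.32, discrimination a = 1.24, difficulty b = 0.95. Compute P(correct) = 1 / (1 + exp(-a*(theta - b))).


a*(theta - b) = 1.24 * (0.32 - 0.95) = -0.7812
exp(--0.7812) = 2.1841
P = 1 / (1 + 2.1841)
P = 0.3141

0.3141


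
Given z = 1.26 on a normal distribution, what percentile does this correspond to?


CDF(z) = 0.5 * (1 + erf(z/sqrt(2)))
erf(0.891) = 0.7923
CDF = 0.8962
Percentile rank = 0.8962 * 100 = 89.62

89.62


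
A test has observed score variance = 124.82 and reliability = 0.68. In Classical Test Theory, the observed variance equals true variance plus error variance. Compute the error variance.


var_true = rxx * var_obs = 0.68 * 124.82 = 84.8776
var_error = var_obs - var_true
var_error = 124.82 - 84.8776
var_error = 39.9424

39.9424


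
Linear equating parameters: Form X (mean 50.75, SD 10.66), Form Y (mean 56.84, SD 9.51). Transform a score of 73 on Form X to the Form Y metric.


slope = SD_Y / SD_X = 9.51 / 10.66 ~ 0.8921
intercept = mean_Y - slope * mean_X = 56.84 - (9.51 / 10.66) * 50.75 ~ 11.5649
Y = slope * X + intercept. To avoid rounding drift from the rounded slope/intercept, evaluate the equivalent form Y = mean_Y + SD_Y * (X - mean_X) / SD_X at full precision:
Y = 56.84 + 9.51 * (73 - 50.75) / 10.66
Y = 56.84 + 9.51 * 22.25 / 10.66
Y = 56.84 + 211.5975 / 10.66
Y = 56.84 + 19.8497
Y = 76.6897

76.6897


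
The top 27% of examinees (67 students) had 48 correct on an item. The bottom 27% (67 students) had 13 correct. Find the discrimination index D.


p_upper = 48/67 = 0.7164
p_lower = 13/67 = 0.194
D = 0.7164 - 0.194 = 0.5224

0.5224


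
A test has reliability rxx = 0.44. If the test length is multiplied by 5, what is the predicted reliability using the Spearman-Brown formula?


r_new = (n * rxx) / (1 + (n-1) * rxx)
r_new = (5 * 0.44) / (1 + 4 * 0.44)
r_new = 2.2 / 2.76
r_new = 0.7971

0.7971


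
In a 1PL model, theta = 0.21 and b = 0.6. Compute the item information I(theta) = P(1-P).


P = 1/(1+exp(-(0.21-0.6))) = 0.4037
I = P*(1-P) = 0.4037 * 0.5963
I = 0.2407

0.2407


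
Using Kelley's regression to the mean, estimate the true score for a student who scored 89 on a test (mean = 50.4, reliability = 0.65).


T_est = rxx * X + (1 - rxx) * mean
T_est = 0.65 * 89 + 0.35 * 50.4
T_est = 57.85 + 17.64
T_est = 75.49

75.49


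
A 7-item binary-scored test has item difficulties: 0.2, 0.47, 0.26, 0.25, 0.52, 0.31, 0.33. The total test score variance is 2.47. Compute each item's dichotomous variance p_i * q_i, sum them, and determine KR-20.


For each item, compute p_i * q_i:
  Item 1: 0.2 * 0.8 = 0.16
  Item 2: 0.47 * 0.53 = 0.2491
  Item 3: 0.26 * 0.74 = 0.1924
  Item 4: 0.25 * 0.75 = 0.1875
  Item 5: 0.52 * 0.48 = 0.2496
  Item 6: 0.31 * 0.69 = 0.2139
  Item 7: 0.33 * 0.67 = 0.2211
Sum(p_i * q_i) = 0.16 + 0.2491 + 0.1924 + 0.1875 + 0.2496 + 0.2139 + 0.2211 = 1.4736
KR-20 = (k/(k-1)) * (1 - Sum(p_i*q_i) / Var_total)
= (7/6) * (1 - 1.4736/2.47)
= 1.1667 * 0.4034
KR-20 = 0.4706

0.4706


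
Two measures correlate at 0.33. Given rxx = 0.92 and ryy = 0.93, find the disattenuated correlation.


r_corrected = rxy / sqrt(rxx * ryy)
= 0.33 / sqrt(0.92 * 0.93)
= 0.33 / sqrt(0.8556)
= 0.33 / 0.924986
r_corrected = 0.3568

0.3568


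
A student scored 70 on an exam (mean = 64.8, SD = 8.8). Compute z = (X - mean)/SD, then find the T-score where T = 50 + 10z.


z = (X - mean) / SD = (70 - 64.8) / 8.8
z = 5.2 / 8.8
z = 0.5909
T-score = T = 50 + 10z
Carry z at full precision (z = 5.2 / 8.8) into the conversion:
T-score = 50 + 10 * (5.2 / 8.8) = 50 + 52 / 8.8
T-score = 50 + 5.9091
T-score = 55.9091

55.9091


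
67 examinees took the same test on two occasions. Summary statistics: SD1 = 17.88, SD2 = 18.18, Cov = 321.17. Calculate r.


r = cov(X,Y) / (SD_X * SD_Y)
r = 321.17 / (17.88 * 18.18)
r = 321.17 / 325.0584
r = 0.988

0.988


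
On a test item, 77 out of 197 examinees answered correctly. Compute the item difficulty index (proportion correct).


Item difficulty p = number correct / total examinees
p = 77 / 197
p = 0.3909

0.3909


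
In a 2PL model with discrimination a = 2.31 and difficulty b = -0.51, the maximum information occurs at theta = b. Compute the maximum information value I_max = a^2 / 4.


For 2PL, max info at theta = b = -0.51
I_max = a^2 / 4 = 2.31^2 / 4
= 5.3361 / 4
I_max = 1.334

1.334


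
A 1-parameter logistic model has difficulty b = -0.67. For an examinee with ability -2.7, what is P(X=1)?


theta - b = -2.7 - -0.67 = -2.03
exp(-(theta - b)) = exp(2.03) = 7.6141
P = 1 / (1 + 7.6141)
P = 0.1161

0.1161


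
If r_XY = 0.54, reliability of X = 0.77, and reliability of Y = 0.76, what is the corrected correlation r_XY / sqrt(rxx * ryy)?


r_corrected = rxy / sqrt(rxx * ryy)
= 0.54 / sqrt(0.77 * 0.76)
= 0.54 / sqrt(0.5852)
= 0.54 / 0.764984
r_corrected = 0.7059

0.7059


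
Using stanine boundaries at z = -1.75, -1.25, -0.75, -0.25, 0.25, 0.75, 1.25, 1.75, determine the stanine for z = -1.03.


Stanine boundaries: [-1.75, -1.25, -0.75, -0.25, 0.25, 0.75, 1.25, 1.75]
z = -1.03
Check each boundary:
  z >= -1.75 -> could be stanine 2
  z >= -1.25 -> could be stanine 3
  z < -0.75
  z < -0.25
  z < 0.25
  z < 0.75
  z < 1.25
  z < 1.75
Highest qualifying boundary gives stanine = 3

3


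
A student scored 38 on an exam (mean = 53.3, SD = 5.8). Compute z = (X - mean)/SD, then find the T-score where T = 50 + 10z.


z = (X - mean) / SD = (38 - 53.3) / 5.8
z = -15.3 / 5.8
z = -2.6379
T-score = T = 50 + 10z
Carry z at full precision (z = -15.3 / 5.8) into the conversion:
T-score = 50 + 10 * (-15.3 / 5.8) = 50 + -153 / 5.8
T-score = 50 + -26.3793
T-score = 23.6207

23.6207


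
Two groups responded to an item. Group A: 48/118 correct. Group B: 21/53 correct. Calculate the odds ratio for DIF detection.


Odds_A = 48/70 = 0.6857
Odds_B = 21/32 = 0.6562
OR = Odds_A / Odds_B = 0.6857 / 0.6562
Exactly, OR = (48 * 32) / (70 * 21) = 1536 / 1470
OR = 1.0449

1.0449


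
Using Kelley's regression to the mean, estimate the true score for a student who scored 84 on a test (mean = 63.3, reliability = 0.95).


T_est = rxx * X + (1 - rxx) * mean
T_est = 0.95 * 84 + 0.05 * 63.3
T_est = 79.8 + 3.165
T_est = 82.965

82.965


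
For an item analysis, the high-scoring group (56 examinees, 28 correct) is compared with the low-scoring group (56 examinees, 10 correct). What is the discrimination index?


p_upper = 28/56 = 0.5
p_lower = 10/56 = 0.1786
D = 0.5 - 0.1786 = 0.3214

0.3214


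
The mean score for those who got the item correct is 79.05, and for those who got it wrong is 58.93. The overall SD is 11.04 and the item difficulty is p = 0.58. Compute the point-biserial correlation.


q = 1 - p = 0.42
rpb = ((M1 - M0) / SD) * sqrt(p * q)
rpb = ((79.05 - 58.93) / 11.04) * sqrt(0.58 * 0.42)
rpb = 0.8995

0.8995


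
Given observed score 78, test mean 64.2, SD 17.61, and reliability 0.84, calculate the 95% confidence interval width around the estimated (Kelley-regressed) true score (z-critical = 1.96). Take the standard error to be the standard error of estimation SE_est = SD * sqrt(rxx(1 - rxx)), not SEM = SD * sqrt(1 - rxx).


True score estimate = 0.84*78 + 0.16*64.2 = 75.792
SE_est = SD * sqrt(rxx * (1 - rxx)) = 17.61 * sqrt(0.84 * 0.16) = 17.61 * sqrt(0.1344) = 6.455933
CI = T_est +/- z * SE_est, so width = 2 * z * SE_est = 2 * 1.96 * 6.455933
Width = 25.3073

25.3073


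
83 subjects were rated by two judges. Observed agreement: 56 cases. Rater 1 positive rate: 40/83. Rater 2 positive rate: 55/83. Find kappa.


P_o = 56/83 = 0.674699
P_e = (40*55 + 43*28) / 6889 = 0.494121
kappa = (P_o - P_e) / (1 - P_e)
kappa = (0.674699 - 0.494121) / (1 - 0.494121)
kappa = 0.357

0.357


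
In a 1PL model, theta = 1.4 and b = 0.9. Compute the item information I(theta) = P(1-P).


P = 1/(1+exp(-(1.4-0.9))) = 0.6225
I = P*(1-P) = 0.6225 * 0.3775
I = 0.235

0.235


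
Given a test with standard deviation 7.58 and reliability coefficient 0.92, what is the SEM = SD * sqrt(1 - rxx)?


SEM = SD * sqrt(1 - rxx)
SEM = 7.58 * sqrt(1 - 0.92)
SEM = 7.58 * sqrt(0.08) = 7.58 * 0.282843
SEM = 2.1439

2.1439


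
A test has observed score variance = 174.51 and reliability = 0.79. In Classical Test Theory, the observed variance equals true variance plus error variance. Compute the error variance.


var_true = rxx * var_obs = 0.79 * 174.51 = 137.8629
var_error = var_obs - var_true
var_error = 174.51 - 137.8629
var_error = 36.6471

36.6471


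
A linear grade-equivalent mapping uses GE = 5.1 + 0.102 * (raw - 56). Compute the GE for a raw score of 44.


raw - median = 44 - 56 = -12
slope * diff = 0.102 * -12 = -1.224
GE = 5.1 + -1.224
GE = 3.876

3.876


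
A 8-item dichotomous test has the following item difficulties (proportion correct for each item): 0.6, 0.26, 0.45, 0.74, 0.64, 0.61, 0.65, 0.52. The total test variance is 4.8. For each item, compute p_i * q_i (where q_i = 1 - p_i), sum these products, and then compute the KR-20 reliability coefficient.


For each item, compute p_i * q_i:
  Item 1: 0.6 * 0.4 = 0.24
  Item 2: 0.26 * 0.74 = 0.1924
  Item 3: 0.45 * 0.55 = 0.2475
  Item 4: 0.74 * 0.26 = 0.1924
  Item 5: 0.64 * 0.36 = 0.2304
  Item 6: 0.61 * 0.39 = 0.2379
  Item 7: 0.65 * 0.35 = 0.2275
  Item 8: 0.52 * 0.48 = 0.2496
Sum(p_i * q_i) = 0.24 + 0.1924 + 0.2475 + 0.1924 + 0.2304 + 0.2379 + 0.2275 + 0.2496 = 1.8177
KR-20 = (k/(k-1)) * (1 - Sum(p_i*q_i) / Var_total)
= (8/7) * (1 - 1.8177/4.8)
= 1.1429 * 0.6213
KR-20 = 0.7101

0.7101


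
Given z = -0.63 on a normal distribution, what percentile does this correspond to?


CDF(z) = 0.5 * (1 + erf(z/sqrt(2)))
erf(-0.4455) = -0.4713
CDF = 0.2643
Percentile rank = 0.2643 * 100 = 26.43

26.43


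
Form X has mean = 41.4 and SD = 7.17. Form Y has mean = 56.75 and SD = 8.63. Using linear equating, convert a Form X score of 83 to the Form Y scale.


slope = SD_Y / SD_X = 8.63 / 7.17 ~ 1.2036
intercept = mean_Y - slope * mean_X = 56.75 - (8.63 / 7.17) * 41.4 ~ 6.9199
Y = slope * X + intercept. To avoid rounding drift from the rounded slope/intercept, evaluate the equivalent form Y = mean_Y + SD_Y * (X - mean_X) / SD_X at full precision:
Y = 56.75 + 8.63 * (83 - 41.4) / 7.17
Y = 56.75 + 8.63 * 41.6 / 7.17
Y = 56.75 + 359.008 / 7.17
Y = 56.75 + 50.0709
Y = 106.8209

106.8209


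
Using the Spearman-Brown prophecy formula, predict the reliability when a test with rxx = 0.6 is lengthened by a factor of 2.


r_new = (n * rxx) / (1 + (n-1) * rxx)
r_new = (2 * 0.6) / (1 + 1 * 0.6)
r_new = 1.2 / 1.6
r_new = 0.75

0.75


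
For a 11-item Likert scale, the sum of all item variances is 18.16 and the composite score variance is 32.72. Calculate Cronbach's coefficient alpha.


alpha = (k/(k-1)) * (1 - sum(si^2)/s_total^2)
= (11/10) * (1 - 18.16/32.72)
alpha = 0.4895

0.4895


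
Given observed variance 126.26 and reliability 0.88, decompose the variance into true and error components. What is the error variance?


var_true = rxx * var_obs = 0.88 * 126.26 = 111.1088
var_error = var_obs - var_true
var_error = 126.26 - 111.1088
var_error = 15.1512

15.1512


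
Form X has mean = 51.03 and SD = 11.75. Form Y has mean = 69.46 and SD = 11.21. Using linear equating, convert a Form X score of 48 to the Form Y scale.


slope = SD_Y / SD_X = 11.21 / 11.75 ~ 0.954
intercept = mean_Y - slope * mean_X = 69.46 - (11.21 / 11.75) * 51.03 ~ 20.7752
Y = slope * X + intercept. To avoid rounding drift from the rounded slope/intercept, evaluate the equivalent form Y = mean_Y + SD_Y * (X - mean_X) / SD_X at full precision:
Y = 69.46 + 11.21 * (48 - 51.03) / 11.75
Y = 69.46 - 11.21 * 3.03 / 11.75
Y = 69.46 - 33.9663 / 11.75
Y = 69.46 - 2.8907
Y = 66.5693

66.5693


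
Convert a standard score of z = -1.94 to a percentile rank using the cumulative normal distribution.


CDF(z) = 0.5 * (1 + erf(z/sqrt(2)))
erf(-1.3718) = -0.9476
CDF = 0.0262
Percentile rank = 0.0262 * 100 = 2.62

2.62


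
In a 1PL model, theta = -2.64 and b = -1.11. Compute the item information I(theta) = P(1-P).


P = 1/(1+exp(-(-2.64--1.11))) = 0.178
I = P*(1-P) = 0.178 * 0.822
I = 0.1463

0.1463


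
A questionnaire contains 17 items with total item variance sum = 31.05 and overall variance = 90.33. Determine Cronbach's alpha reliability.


alpha = (k/(k-1)) * (1 - sum(si^2)/s_total^2)
= (17/16) * (1 - 31.05/90.33)
alpha = 0.6973

0.6973


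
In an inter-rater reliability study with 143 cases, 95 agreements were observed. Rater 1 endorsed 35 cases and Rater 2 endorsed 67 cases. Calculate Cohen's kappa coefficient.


P_o = 95/143 = 0.664336
P_e = (35*67 + 108*76) / 20449 = 0.516064
kappa = (P_o - P_e) / (1 - P_e)
kappa = (0.664336 - 0.516064) / (1 - 0.516064)
kappa = 0.3064

0.3064


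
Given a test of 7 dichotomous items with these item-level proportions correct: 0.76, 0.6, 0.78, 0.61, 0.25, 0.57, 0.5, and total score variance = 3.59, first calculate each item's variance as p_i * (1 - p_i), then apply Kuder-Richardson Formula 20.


For each item, compute p_i * q_i:
  Item 1: 0.76 * 0.24 = 0.1824
  Item 2: 0.6 * 0.4 = 0.24
  Item 3: 0.78 * 0.22 = 0.1716
  Item 4: 0.61 * 0.39 = 0.2379
  Item 5: 0.25 * 0.75 = 0.1875
  Item 6: 0.57 * 0.43 = 0.2451
  Item 7: 0.5 * 0.5 = 0.25
Sum(p_i * q_i) = 0.1824 + 0.24 + 0.1716 + 0.2379 + 0.1875 + 0.2451 + 0.25 = 1.5145
KR-20 = (k/(k-1)) * (1 - Sum(p_i*q_i) / Var_total)
= (7/6) * (1 - 1.5145/3.59)
= 1.1667 * 0.5781
KR-20 = 0.6745

0.6745


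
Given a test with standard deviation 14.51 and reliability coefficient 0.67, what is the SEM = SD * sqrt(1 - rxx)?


SEM = SD * sqrt(1 - rxx)
SEM = 14.51 * sqrt(1 - 0.67)
SEM = 14.51 * sqrt(0.33) = 14.51 * 0.574456
SEM = 8.3354

8.3354


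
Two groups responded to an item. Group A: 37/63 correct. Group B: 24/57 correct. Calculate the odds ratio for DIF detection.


Odds_A = 37/26 = 1.4231
Odds_B = 24/33 = 0.7273
OR = Odds_A / Odds_B = 1.4231 / 0.7273
Exactly, OR = (37 * 33) / (26 * 24) = 1221 / 624
OR = 1.9567

1.9567


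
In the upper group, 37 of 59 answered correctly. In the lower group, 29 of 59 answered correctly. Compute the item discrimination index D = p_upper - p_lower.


p_upper = 37/59 = 0.6271
p_lower = 29/59 = 0.4915
D = 0.6271 - 0.4915 = 0.1356

0.1356


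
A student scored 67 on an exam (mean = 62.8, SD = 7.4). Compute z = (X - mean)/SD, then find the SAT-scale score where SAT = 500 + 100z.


z = (X - mean) / SD = (67 - 62.8) / 7.4
z = 4.2 / 7.4
z = 0.5676
SAT-scale = SAT = 500 + 100z
Carry z at full precision (z = 4.2 / 7.4) into the conversion:
SAT-scale = 500 + 100 * (4.2 / 7.4) = 500 + 420 / 7.4
SAT-scale = 500 + 56.7568
SAT-scale = 556.7568

556.7568


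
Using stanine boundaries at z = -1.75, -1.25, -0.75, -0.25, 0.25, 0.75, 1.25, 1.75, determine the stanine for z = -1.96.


Stanine boundaries: [-1.75, -1.25, -0.75, -0.25, 0.25, 0.75, 1.25, 1.75]
z = -1.96
Check each boundary:
  z < -1.75
  z < -1.25
  z < -0.75
  z < -0.25
  z < 0.25
  z < 0.75
  z < 1.25
  z < 1.75
Highest qualifying boundary gives stanine = 1

1


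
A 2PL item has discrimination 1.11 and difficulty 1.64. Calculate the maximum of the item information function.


For 2PL, max info at theta = b = 1.64
I_max = a^2 / 4 = 1.11^2 / 4
= 1.2321 / 4
I_max = 0.308

0.308


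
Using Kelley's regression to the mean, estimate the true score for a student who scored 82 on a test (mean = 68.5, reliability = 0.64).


T_est = rxx * X + (1 - rxx) * mean
T_est = 0.64 * 82 + 0.36 * 68.5
T_est = 52.48 + 24.66
T_est = 77.14

77.14


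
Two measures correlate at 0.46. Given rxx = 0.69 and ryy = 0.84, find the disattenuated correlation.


r_corrected = rxy / sqrt(rxx * ryy)
= 0.46 / sqrt(0.69 * 0.84)
= 0.46 / sqrt(0.5796)
= 0.46 / 0.761315
r_corrected = 0.6042

0.6042


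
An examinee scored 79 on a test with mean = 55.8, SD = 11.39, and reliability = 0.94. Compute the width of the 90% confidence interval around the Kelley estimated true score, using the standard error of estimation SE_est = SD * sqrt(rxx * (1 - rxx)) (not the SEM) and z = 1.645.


True score estimate = 0.94*79 + 0.06*55.8 = 77.608
SE_est = SD * sqrt(rxx * (1 - rxx)) = 11.39 * sqrt(0.94 * 0.06) = 11.39 * sqrt(0.0564) = 2.704975
CI = T_est +/- z * SE_est, so width = 2 * z * SE_est = 2 * 1.645 * 2.704975
Width = 8.8994

8.8994


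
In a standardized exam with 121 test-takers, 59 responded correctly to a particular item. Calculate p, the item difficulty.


Item difficulty p = number correct / total examinees
p = 59 / 121
p = 0.4876

0.4876


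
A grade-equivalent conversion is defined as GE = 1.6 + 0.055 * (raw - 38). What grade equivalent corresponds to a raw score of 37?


raw - median = 37 - 38 = -1
slope * diff = 0.055 * -1 = -0.055
GE = 1.6 + -0.055
GE = 1.545

1.545


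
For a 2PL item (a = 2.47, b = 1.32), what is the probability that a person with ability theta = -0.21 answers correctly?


a*(theta - b) = 2.47 * (-0.21 - 1.32) = -3.7791
exp(--3.7791) = 43.7766
P = 1 / (1 + 43.7766)
P = 0.0223

0.0223


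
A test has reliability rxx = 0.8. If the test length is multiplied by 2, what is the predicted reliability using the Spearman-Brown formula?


r_new = (n * rxx) / (1 + (n-1) * rxx)
r_new = (2 * 0.8) / (1 + 1 * 0.8)
r_new = 1.6 / 1.8
r_new = 0.8889

0.8889


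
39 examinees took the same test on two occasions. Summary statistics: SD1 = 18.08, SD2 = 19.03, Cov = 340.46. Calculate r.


r = cov(X,Y) / (SD_X * SD_Y)
r = 340.46 / (18.08 * 19.03)
r = 340.46 / 344.0624
r = 0.9895

0.9895


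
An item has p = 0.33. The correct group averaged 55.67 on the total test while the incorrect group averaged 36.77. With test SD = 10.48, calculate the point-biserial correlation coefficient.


q = 1 - p = 0.67
rpb = ((M1 - M0) / SD) * sqrt(p * q)
rpb = ((55.67 - 36.77) / 10.48) * sqrt(0.33 * 0.67)
rpb = 0.848

0.848


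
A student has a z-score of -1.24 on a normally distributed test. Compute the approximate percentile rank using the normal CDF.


CDF(z) = 0.5 * (1 + erf(z/sqrt(2)))
erf(-0.8768) = -0.785
CDF = 0.1075
Percentile rank = 0.1075 * 100 = 10.75

10.75


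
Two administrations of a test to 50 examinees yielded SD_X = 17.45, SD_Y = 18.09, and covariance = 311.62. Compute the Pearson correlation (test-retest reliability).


r = cov(X,Y) / (SD_X * SD_Y)
r = 311.62 / (17.45 * 18.09)
r = 311.62 / 315.6705
r = 0.9872

0.9872


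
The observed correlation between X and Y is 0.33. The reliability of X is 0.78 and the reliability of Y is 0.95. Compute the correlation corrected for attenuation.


r_corrected = rxy / sqrt(rxx * ryy)
= 0.33 / sqrt(0.78 * 0.95)
= 0.33 / sqrt(0.741)
= 0.33 / 0.860814
r_corrected = 0.3834

0.3834


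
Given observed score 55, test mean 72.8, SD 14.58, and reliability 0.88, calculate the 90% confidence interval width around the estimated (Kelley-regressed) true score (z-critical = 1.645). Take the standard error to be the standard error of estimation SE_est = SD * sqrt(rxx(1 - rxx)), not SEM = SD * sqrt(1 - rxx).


True score estimate = 0.88*55 + 0.12*72.8 = 57.136
SE_est = SD * sqrt(rxx * (1 - rxx)) = 14.58 * sqrt(0.88 * 0.12) = 14.58 * sqrt(0.1056) = 4.737939
CI = T_est +/- z * SE_est, so width = 2 * z * SE_est = 2 * 1.645 * 4.737939
Width = 15.5878

15.5878


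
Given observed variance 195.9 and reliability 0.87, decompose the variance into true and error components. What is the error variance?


var_true = rxx * var_obs = 0.87 * 195.9 = 170.433
var_error = var_obs - var_true
var_error = 195.9 - 170.433
var_error = 25.467

25.467


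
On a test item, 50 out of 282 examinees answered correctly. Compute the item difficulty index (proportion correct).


Item difficulty p = number correct / total examinees
p = 50 / 282
p = 0.1773

0.1773


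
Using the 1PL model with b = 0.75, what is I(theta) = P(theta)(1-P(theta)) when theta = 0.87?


P = 1/(1+exp(-(0.87-0.75))) = 0.53
I = P*(1-P) = 0.53 * 0.47
I = 0.2491

0.2491


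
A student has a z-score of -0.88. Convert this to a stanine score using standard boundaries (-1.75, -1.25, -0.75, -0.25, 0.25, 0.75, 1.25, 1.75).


Stanine boundaries: [-1.75, -1.25, -0.75, -0.25, 0.25, 0.75, 1.25, 1.75]
z = -0.88
Check each boundary:
  z >= -1.75 -> could be stanine 2
  z >= -1.25 -> could be stanine 3
  z < -0.75
  z < -0.25
  z < 0.25
  z < 0.75
  z < 1.25
  z < 1.75
Highest qualifying boundary gives stanine = 3

3


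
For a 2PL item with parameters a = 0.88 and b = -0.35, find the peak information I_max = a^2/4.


For 2PL, max info at theta = b = -0.35
I_max = a^2 / 4 = 0.88^2 / 4
= 0.7744 / 4
I_max = 0.1936

0.1936


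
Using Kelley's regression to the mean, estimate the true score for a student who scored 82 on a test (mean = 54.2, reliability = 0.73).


T_est = rxx * X + (1 - rxx) * mean
T_est = 0.73 * 82 + 0.27 * 54.2
T_est = 59.86 + 14.634
T_est = 74.494

74.494


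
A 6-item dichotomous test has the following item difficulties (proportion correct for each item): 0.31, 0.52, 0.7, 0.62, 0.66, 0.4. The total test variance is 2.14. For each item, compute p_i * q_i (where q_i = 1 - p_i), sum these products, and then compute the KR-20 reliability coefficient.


For each item, compute p_i * q_i:
  Item 1: 0.31 * 0.69 = 0.2139
  Item 2: 0.52 * 0.48 = 0.2496
  Item 3: 0.7 * 0.3 = 0.21
  Item 4: 0.62 * 0.38 = 0.2356
  Item 5: 0.66 * 0.34 = 0.2244
  Item 6: 0.4 * 0.6 = 0.24
Sum(p_i * q_i) = 0.2139 + 0.2496 + 0.21 + 0.2356 + 0.2244 + 0.24 = 1.3735
KR-20 = (k/(k-1)) * (1 - Sum(p_i*q_i) / Var_total)
= (6/5) * (1 - 1.3735/2.14)
= 1.2 * 0.3582
KR-20 = 0.4298

0.4298


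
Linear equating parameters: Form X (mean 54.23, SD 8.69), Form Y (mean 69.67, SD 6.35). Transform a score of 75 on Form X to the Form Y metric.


slope = SD_Y / SD_X = 6.35 / 8.69 ~ 0.7307
intercept = mean_Y - slope * mean_X = 69.67 - (6.35 / 8.69) * 54.23 ~ 30.0428
Y = slope * X + intercept. To avoid rounding drift from the rounded slope/intercept, evaluate the equivalent form Y = mean_Y + SD_Y * (X - mean_X) / SD_X at full precision:
Y = 69.67 + 6.35 * (75 - 54.23) / 8.69
Y = 69.67 + 6.35 * 20.77 / 8.69
Y = 69.67 + 131.8895 / 8.69
Y = 69.67 + 15.1772
Y = 84.8472

84.8472
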